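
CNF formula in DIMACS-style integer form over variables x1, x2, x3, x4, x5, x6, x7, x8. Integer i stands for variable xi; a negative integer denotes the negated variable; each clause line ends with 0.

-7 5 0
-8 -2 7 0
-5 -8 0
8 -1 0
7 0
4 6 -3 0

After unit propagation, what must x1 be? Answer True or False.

False

(x7) stands alone — x7 = True.
From (x5 ∨ ¬x7) and x7 = True: x5 = True.
(¬x5 ∨ ¬x8): since x5 = True, the clause reduces to (¬x8). x8 = False.
(¬x1 ∨ x8): since x8 = False, the clause reduces to (¬x1). x1 = False.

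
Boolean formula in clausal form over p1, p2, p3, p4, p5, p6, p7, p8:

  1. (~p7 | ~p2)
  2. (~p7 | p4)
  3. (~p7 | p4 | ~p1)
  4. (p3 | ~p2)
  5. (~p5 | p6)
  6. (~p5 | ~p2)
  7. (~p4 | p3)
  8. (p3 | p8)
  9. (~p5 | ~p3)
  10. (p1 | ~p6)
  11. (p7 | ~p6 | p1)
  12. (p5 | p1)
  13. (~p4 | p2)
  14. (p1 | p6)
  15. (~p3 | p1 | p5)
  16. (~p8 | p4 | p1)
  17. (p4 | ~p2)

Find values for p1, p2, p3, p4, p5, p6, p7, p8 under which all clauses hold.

p1 = T  p2 = T  p3 = T  p4 = T  p5 = F  p6 = F  p7 = F  p8 = T

Branch on p1: take p1 = True.
Set p2 = True and propagate.
  then p7 is forced to False.
  then p3 is forced to True.
  then p5 is forced to False.
  then p4 is forced to True.
p6, p8 are now unconstrained; take p6 = False, p8 = True.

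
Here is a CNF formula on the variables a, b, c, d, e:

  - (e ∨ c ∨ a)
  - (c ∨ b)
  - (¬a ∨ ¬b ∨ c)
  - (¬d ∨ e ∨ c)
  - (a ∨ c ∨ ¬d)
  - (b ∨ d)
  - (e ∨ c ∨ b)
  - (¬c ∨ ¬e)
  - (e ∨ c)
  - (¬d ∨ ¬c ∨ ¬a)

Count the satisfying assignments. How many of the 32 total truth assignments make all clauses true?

5

Satisfying assignments:
  a=F b=F c=T d=T e=F
  a=F b=T c=F d=F e=T
  a=F b=T c=T d=F e=F
  a=F b=T c=T d=T e=F
  a=T b=T c=T d=F e=F
That's 5 in total.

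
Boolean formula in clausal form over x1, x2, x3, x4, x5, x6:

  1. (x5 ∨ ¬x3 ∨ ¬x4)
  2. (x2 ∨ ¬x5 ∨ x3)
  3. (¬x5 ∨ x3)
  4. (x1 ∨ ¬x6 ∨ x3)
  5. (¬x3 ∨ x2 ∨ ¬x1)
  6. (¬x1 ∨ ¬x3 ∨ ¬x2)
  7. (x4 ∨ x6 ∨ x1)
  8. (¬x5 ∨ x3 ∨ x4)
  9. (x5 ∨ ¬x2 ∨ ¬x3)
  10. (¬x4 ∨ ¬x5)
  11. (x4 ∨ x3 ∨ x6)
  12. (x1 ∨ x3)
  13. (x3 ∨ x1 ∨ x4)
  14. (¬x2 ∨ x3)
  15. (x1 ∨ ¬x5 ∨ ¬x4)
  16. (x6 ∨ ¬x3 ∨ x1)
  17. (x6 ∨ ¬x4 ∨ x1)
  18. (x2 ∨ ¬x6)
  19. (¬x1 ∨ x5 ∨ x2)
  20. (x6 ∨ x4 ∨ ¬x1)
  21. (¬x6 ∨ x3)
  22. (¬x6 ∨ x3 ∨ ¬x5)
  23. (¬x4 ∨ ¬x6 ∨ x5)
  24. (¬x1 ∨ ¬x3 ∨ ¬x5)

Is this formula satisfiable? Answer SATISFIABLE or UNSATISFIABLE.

SATISFIABLE

Set x1 = False and propagate.
  then x3 is forced to True.
  then x6 is forced to True.
  then x2 is forced to True.
  then x5 is forced to True.
  then x4 is forced to False.
So x1=F, x2=T, x3=T, x4=F, x5=T, x6=T is a satisfying assignment.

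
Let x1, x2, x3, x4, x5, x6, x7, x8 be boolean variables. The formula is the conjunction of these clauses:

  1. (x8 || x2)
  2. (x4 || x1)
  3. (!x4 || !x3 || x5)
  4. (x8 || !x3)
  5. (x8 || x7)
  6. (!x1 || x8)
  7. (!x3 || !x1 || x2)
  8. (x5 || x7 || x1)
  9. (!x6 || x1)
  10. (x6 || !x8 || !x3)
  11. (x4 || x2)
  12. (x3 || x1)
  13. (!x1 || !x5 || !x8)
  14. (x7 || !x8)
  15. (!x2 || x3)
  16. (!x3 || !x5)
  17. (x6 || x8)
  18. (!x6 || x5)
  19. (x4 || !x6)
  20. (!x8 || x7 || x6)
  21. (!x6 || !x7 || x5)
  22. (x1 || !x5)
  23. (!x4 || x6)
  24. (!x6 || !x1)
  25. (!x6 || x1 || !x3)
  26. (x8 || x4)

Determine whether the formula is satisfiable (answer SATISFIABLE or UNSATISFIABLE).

UNSATISFIABLE

x1 = True:
  propagation gives x8=True, x5=False, x7=True, x6=False; an empty clause results — contradiction.
x1 = False:
  propagation gives x4=True, x6=False; an empty clause results — contradiction.
Every branch closes, so no satisfying assignment exists.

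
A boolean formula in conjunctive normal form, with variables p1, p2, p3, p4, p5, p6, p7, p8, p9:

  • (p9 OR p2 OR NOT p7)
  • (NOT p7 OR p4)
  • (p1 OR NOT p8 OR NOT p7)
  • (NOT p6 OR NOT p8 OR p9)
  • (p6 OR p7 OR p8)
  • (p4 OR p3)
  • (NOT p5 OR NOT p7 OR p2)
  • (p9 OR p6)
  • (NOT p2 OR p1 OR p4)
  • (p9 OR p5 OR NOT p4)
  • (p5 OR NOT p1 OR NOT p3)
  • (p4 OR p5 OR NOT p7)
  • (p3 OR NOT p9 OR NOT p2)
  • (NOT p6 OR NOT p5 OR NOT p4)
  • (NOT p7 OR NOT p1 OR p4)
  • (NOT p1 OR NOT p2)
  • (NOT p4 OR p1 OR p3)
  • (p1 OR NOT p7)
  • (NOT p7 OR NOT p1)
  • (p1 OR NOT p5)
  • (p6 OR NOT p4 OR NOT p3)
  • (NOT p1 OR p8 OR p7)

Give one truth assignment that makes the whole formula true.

p1=False, p2=True, p3=True, p4=True, p5=False, p6=True, p7=False, p8=False, p9=True

Check each clause:
  1. (NOT p7 OR p9 OR p2) — NOT p7 is true.
  2. (NOT p7 OR p4) — NOT p7 is true.
  3. (p1 OR NOT p8 OR NOT p7) — NOT p8 is true.
  4. (NOT p8 OR NOT p6 OR p9) — NOT p8 is true.
  5. (p8 OR p6 OR p7) — p6 is true.
  6. (p3 OR p4) — p3 is true.
  7. (p2 OR NOT p5 OR NOT p7) — NOT p7 is true.
  8. (p9 OR p6) — p9 is true.
  9. (p1 OR NOT p2 OR p4) — p4 is true.
  10. (p9 OR p5 OR NOT p4) — p9 is true.
  11. (NOT p3 OR p5 OR NOT p1) — NOT p1 is true.
  12. (p4 OR p5 OR NOT p7) — NOT p7 is true.
  13. (NOT p2 OR NOT p9 OR p3) — p3 is true.
  14. (NOT p6 OR NOT p5 OR NOT p4) — NOT p5 is true.
  15. (p4 OR NOT p7 OR NOT p1) — NOT p7 is true.
  16. (NOT p2 OR NOT p1) — NOT p1 is true.
  17. (NOT p4 OR p1 OR p3) — p3 is true.
  18. (p1 OR NOT p7) — NOT p7 is true.
  19. (NOT p1 OR NOT p7) — NOT p7 is true.
  20. (p1 OR NOT p5) — NOT p5 is true.
  21. (p6 OR NOT p3 OR NOT p4) — p6 is true.
  22. (NOT p1 OR p7 OR p8) — NOT p1 is true.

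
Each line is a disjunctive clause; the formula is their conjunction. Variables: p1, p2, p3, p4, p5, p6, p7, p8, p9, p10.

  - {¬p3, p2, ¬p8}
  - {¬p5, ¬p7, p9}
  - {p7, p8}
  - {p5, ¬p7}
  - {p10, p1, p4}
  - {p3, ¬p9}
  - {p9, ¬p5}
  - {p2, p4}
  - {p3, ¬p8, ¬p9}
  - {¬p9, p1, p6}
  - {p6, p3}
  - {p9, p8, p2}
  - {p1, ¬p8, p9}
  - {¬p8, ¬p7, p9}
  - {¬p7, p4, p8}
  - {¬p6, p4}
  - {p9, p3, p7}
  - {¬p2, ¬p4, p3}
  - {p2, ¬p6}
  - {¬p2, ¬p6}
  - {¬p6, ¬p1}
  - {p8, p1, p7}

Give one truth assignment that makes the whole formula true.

p1=True, p2=True, p3=True, p4=False, p5=True, p6=False, p7=True, p8=True, p9=True, p10=False

Set p1 = True and propagate.
  then p6 is forced to False.
  then p3 is forced to True.
Set p2 = True and propagate.
Try p4 = False.
The remaining clauses are satisfied by p5 = True, p7 = True, p8 = True, p9 = True, p10 = False.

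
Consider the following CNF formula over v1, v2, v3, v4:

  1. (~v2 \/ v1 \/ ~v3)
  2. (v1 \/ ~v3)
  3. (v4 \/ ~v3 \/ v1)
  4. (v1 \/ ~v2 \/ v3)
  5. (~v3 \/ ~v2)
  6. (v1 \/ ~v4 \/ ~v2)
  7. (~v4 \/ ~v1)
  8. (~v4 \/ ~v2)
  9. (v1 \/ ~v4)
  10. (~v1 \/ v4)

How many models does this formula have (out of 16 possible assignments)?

1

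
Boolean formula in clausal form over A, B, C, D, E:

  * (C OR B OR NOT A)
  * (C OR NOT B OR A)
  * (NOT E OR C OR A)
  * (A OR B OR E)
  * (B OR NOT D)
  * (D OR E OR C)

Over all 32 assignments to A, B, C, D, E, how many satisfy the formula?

14

Split on A, then B.
  A=T, B=T: 7 of the 8 assignments to (C,D,E) work.
  A=T, B=F: remaining (C,D,E) ∈ {(T,F,F); (T,F,T)} — 2.
  A=F, B=T: remaining (C,D,E) ∈ {(T,F,F); (T,F,T); (T,T,F); (T,T,T)} — 4.
  A=F, B=F: remaining (C,D,E) ∈ {(T,F,T)} — 1.
Total: 7 + 2 + 4 + 1 = 14.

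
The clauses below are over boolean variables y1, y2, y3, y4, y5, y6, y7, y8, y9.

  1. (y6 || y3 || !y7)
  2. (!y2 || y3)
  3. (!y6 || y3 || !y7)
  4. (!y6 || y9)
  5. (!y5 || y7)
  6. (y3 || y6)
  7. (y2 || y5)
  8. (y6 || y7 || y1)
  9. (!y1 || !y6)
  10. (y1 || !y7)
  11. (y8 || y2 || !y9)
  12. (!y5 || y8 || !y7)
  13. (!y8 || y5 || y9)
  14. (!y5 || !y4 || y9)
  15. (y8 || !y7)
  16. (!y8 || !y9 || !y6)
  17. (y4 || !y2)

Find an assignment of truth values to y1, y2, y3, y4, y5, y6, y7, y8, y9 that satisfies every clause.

y1=F, y2=T, y3=T, y4=T, y5=F, y6=T, y7=F, y8=F, y9=T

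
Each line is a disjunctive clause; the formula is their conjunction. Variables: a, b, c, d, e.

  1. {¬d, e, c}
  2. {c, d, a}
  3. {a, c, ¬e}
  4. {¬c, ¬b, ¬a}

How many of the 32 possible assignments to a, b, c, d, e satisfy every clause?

Case analysis on c and a:
  c=1, a=1: remaining (b,d,e) ∈ {(0,0,0); (0,0,1); (0,1,0); (0,1,1)} — 4.
  c=1, a=0: b, d, e free → 2^3 = 8.
  c=0, a=1: b free; 3 ways for (d,e) × 2^1 = 6.
  c=0, a=0: a clause becomes empty — 0.
Total: 4 + 8 + 6 + 0 = 18.

18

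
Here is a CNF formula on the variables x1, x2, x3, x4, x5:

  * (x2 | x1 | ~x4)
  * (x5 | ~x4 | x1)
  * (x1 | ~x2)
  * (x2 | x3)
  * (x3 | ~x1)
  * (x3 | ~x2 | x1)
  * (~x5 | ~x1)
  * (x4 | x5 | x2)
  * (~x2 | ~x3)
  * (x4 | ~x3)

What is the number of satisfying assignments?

1

The models are:
  x1=T x2=F x3=T x4=T x5=F
That's 1 in total.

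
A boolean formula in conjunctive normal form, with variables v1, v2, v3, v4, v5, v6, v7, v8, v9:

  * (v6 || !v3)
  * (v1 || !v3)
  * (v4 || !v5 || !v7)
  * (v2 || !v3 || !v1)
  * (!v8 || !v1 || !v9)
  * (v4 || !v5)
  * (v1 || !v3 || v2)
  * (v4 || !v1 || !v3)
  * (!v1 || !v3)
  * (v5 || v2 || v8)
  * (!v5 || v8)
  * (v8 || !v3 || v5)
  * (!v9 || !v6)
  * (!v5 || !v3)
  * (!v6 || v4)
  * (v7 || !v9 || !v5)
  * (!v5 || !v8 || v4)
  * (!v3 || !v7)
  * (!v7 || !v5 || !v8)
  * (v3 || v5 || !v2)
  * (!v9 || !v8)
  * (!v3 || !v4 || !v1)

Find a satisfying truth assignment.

v1 = True  v2 = False  v3 = False  v4 = False  v5 = False  v6 = False  v7 = True  v8 = True  v9 = False

v9 occurs only negated in the remaining clauses — set v9 = False.
Try v1 = True.
  then v3 is forced to False.
Branch on v2: take v2 = False.
Try v4 = False.
  then v5 is forced to False.
  then v8 is forced to True.
  then v6 is forced to False.
v7 is now unconstrained; take v7 = True.
Check each clause:
  1. (!v3 || v6) — !v3 is true.
  2. (!v3 || v1) — v1 is true.
  3. (!v7 || v4 || !v5) — !v5 is true.
  4. (!v3 || v2 || !v1) — !v3 is true.
  5. (!v9 || !v8 || !v1) — !v9 is true.
  6. (v4 || !v5) — !v5 is true.
  7. (v1 || !v3 || v2) — v1 is true.
  8. (v4 || !v1 || !v3) — !v3 is true.
  9. (!v3 || !v1) — !v3 is true.
  10. (v8 || v2 || v5) — v8 is true.
  11. (!v5 || v8) — v8 is true.
  12. (v8 || !v3 || v5) — v8 is true.
  13. (!v6 || !v9) — !v6 is true.
  14. (!v3 || !v5) — !v5 is true.
  15. (!v6 || v4) — !v6 is true.
  16. (v7 || !v5 || !v9) — !v5 is true.
  17. (v4 || !v8 || !v5) — !v5 is true.
  18. (!v3 || !v7) — !v3 is true.
  19. (!v5 || !v8 || !v7) — !v5 is true.
  20. (!v2 || v5 || v3) — !v2 is true.
  21. (!v9 || !v8) — !v9 is true.
  22. (!v4 || !v1 || !v3) — !v4 is true.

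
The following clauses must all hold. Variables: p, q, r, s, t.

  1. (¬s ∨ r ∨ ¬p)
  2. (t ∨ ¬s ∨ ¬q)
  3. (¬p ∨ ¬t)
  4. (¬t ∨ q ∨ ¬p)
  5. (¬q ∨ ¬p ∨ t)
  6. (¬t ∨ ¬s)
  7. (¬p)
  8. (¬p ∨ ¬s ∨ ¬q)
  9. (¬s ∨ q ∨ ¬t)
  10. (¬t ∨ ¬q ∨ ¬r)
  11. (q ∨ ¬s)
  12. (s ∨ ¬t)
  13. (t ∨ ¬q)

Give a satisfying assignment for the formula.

p = F  q = F  r = T  s = F  t = F

Check each clause:
  1. (¬s ∨ ¬p ∨ r) — r is true.
  2. (t ∨ ¬q ∨ ¬s) — ¬s is true.
  3. (¬p ∨ ¬t) — ¬t is true.
  4. (¬p ∨ ¬t ∨ q) — ¬t is true.
  5. (t ∨ ¬q ∨ ¬p) — ¬q is true.
  6. (¬s ∨ ¬t) — ¬t is true.
  7. (¬p) — ¬p is true.
  8. (¬s ∨ ¬q ∨ ¬p) — ¬s is true.
  9. (q ∨ ¬t ∨ ¬s) — ¬t is true.
  10. (¬r ∨ ¬q ∨ ¬t) — ¬t is true.
  11. (¬s ∨ q) — ¬s is true.
  12. (s ∨ ¬t) — ¬t is true.
  13. (¬q ∨ t) — ¬q is true.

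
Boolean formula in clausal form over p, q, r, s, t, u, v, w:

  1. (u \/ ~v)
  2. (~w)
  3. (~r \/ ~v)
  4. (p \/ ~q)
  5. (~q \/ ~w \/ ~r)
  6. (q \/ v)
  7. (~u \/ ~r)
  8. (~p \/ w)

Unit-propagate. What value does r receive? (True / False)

Unit clause (~w) sets w = False.
From (w \/ ~p) and w = False: p = False.
From (p \/ ~q) and p = False: q = False.
In (v \/ q), q is now false; v must hold, so v = True.
In (~v \/ u), ~v is now false; u must hold, so u = True.
(~r \/ ~v) with v = True leaves only ~r, so r = False.

False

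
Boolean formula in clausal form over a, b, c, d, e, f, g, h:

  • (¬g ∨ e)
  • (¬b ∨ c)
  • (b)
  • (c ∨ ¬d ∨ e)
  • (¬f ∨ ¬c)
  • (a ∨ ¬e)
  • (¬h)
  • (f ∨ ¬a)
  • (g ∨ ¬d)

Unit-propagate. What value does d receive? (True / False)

False

(b) stands alone — b = True.
(¬b ∨ c) with b = True leaves only c, so c = True.
In (¬c ∨ ¬f), ¬c is now false; ¬f must hold, so f = False.
(¬h) stands alone — h = False.
From (f ∨ ¬a) and f = False: a = False.
(a ∨ ¬e): since a = False, the clause reduces to (¬e). e = False.
In (e ∨ ¬g), e is now false; ¬g must hold, so g = False.
(¬d ∨ g): since g = False, the clause reduces to (¬d). d = False.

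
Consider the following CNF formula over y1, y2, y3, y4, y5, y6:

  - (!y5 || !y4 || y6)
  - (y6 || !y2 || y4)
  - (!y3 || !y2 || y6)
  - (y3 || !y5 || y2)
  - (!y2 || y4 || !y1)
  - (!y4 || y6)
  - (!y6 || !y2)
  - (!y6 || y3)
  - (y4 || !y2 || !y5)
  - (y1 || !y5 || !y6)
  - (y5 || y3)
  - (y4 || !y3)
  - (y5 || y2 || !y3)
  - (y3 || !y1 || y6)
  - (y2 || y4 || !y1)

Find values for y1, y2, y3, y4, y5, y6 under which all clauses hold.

y1=T, y2=F, y3=T, y4=T, y5=T, y6=T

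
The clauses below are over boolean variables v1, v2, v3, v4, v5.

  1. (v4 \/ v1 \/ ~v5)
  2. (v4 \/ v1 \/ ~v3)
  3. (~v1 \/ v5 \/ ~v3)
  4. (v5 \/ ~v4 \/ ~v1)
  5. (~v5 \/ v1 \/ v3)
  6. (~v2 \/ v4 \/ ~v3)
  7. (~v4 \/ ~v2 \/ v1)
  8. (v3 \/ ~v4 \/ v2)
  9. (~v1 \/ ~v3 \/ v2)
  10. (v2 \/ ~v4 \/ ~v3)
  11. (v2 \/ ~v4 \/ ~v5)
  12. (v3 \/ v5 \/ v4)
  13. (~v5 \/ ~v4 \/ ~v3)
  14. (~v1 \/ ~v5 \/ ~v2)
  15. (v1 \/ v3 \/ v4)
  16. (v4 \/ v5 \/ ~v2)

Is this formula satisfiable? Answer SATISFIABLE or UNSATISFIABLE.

Branch on v1: take v1 = True.
Branch on v2: take v2 = False.
  then v3 is forced to False.
  then v4 is forced to False.
  then v5 is forced to True.
So v1=T, v2=F, v3=F, v4=F, v5=T is a satisfying assignment.

SATISFIABLE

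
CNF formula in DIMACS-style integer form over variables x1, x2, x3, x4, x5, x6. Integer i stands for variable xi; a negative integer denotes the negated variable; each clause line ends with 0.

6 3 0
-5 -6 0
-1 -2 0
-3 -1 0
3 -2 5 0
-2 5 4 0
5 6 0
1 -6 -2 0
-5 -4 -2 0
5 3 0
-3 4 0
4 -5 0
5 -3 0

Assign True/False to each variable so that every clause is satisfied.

Pure literal: x2 appears only negated; assign x2 = False.
Branch on x1: take x1 = False.
Try x3 = True.
  then x4 is forced to True.
  then x5 is forced to True.
  then x6 is forced to False.
Check each clause:
  1. (x6 OR x3) — x3 is true.
  2. (NOT x6 OR NOT x5) — NOT x6 is true.
  3. (NOT x1 OR NOT x2) — NOT x1 is true.
  4. (NOT x1 OR NOT x3) — NOT x1 is true.
  5. (NOT x2 OR x3 OR x5) — x3 is true.
  6. (NOT x2 OR x5 OR x4) — x4 is true.
  7. (x6 OR x5) — x5 is true.
  8. (NOT x2 OR NOT x6 OR x1) — NOT x6 is true.
  9. (NOT x5 OR NOT x4 OR NOT x2) — NOT x2 is true.
  10. (x3 OR x5) — x3 is true.
  11. (NOT x3 OR x4) — x4 is true.
  12. (NOT x5 OR x4) — x4 is true.
  13. (x5 OR NOT x3) — x5 is true.

x1 = False, x2 = False, x3 = True, x4 = True, x5 = True, x6 = False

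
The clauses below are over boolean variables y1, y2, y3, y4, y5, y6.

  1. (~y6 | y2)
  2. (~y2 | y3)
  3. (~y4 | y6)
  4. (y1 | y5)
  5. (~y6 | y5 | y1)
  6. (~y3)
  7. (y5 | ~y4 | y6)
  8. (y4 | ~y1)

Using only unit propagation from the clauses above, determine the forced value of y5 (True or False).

True

Unit clause (~y3) sets y3 = False.
(~y2 | y3) with y3 = False leaves only ~y2, so y2 = False.
(~y6 | y2) with y2 = False leaves only ~y6, so y6 = False.
From (~y4 | y6) and y6 = False: y4 = False.
In (y4 | ~y1), y4 is now false; ~y1 must hold, so y1 = False.
From (y1 | y5) and y1 = False: y5 = True.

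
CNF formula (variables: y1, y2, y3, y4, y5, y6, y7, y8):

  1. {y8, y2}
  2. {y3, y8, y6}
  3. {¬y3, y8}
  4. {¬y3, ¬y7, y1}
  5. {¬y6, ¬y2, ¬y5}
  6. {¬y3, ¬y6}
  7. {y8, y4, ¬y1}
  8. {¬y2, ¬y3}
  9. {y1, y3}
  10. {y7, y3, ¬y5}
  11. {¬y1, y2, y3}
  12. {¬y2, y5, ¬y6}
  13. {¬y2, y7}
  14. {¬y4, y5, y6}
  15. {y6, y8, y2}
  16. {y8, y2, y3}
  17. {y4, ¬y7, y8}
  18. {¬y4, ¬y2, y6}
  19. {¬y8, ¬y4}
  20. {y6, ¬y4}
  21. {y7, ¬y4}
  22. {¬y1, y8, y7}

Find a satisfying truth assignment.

y1 = True, y2 = False, y3 = True, y4 = False, y5 = False, y6 = False, y7 = False, y8 = True

Check each clause:
  1. {y2, y8} — y8 is true.
  2. {y3, y8, y6} — y8 is true.
  3. {¬y3, y8} — y8 is true.
  4. {y1, ¬y3, ¬y7} — y1 is true.
  5. {¬y6, ¬y5, ¬y2} — ¬y6 is true.
  6. {¬y3, ¬y6} — ¬y6 is true.
  7. {¬y1, y8, y4} — y8 is true.
  8. {¬y3, ¬y2} — ¬y2 is true.
  9. {y3, y1} — y1 is true.
  10. {y7, ¬y5, y3} — ¬y5 is true.
  11. {y2, ¬y1, y3} — y3 is true.
  12. {¬y6, y5, ¬y2} — ¬y6 is true.
  13. {¬y2, y7} — ¬y2 is true.
  14. {¬y4, y5, y6} — ¬y4 is true.
  15. {y8, y2, y6} — y8 is true.
  16. {y2, y3, y8} — y8 is true.
  17. {¬y7, y8, y4} — y8 is true.
  18. {¬y4, ¬y2, y6} — ¬y4 is true.
  19. {¬y8, ¬y4} — ¬y4 is true.
  20. {y6, ¬y4} — ¬y4 is true.
  21. {y7, ¬y4} — ¬y4 is true.
  22. {¬y1, y7, y8} — y8 is true.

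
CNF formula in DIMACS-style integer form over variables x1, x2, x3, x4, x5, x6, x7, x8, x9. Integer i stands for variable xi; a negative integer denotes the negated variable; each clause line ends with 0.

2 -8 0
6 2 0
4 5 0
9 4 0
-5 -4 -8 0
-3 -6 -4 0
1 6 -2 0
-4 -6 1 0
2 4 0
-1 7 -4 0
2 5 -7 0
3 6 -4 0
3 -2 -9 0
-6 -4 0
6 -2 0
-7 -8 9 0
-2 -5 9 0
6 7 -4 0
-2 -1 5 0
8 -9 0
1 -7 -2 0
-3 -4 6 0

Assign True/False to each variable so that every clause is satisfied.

x1=0  x2=1  x3=1  x4=0  x5=1  x6=1  x7=0  x8=1  x9=1

Check each clause:
  1. (x2 \/ ~x8) — x2 is true.
  2. (x2 \/ x6) — x2 is true.
  3. (x4 \/ x5) — x5 is true.
  4. (x4 \/ x9) — x9 is true.
  5. (~x5 \/ ~x4 \/ ~x8) — ~x4 is true.
  6. (~x4 \/ ~x6 \/ ~x3) — ~x4 is true.
  7. (x6 \/ x1 \/ ~x2) — x6 is true.
  8. (~x6 \/ ~x4 \/ x1) — ~x4 is true.
  9. (x4 \/ x2) — x2 is true.
  10. (x7 \/ ~x4 \/ ~x1) — ~x4 is true.
  11. (x2 \/ x5 \/ ~x7) — ~x7 is true.
  12. (x6 \/ ~x4 \/ x3) — x3 is true.
  13. (~x9 \/ ~x2 \/ x3) — x3 is true.
  14. (~x4 \/ ~x6) — ~x4 is true.
  15. (x6 \/ ~x2) — x6 is true.
  16. (~x8 \/ x9 \/ ~x7) — x9 is true.
  17. (x9 \/ ~x2 \/ ~x5) — x9 is true.
  18. (x6 \/ ~x4 \/ x7) — ~x4 is true.
  19. (x5 \/ ~x1 \/ ~x2) — x5 is true.
  20. (x8 \/ ~x9) — x8 is true.
  21. (~x7 \/ ~x2 \/ x1) — ~x7 is true.
  22. (~x3 \/ x6 \/ ~x4) — ~x4 is true.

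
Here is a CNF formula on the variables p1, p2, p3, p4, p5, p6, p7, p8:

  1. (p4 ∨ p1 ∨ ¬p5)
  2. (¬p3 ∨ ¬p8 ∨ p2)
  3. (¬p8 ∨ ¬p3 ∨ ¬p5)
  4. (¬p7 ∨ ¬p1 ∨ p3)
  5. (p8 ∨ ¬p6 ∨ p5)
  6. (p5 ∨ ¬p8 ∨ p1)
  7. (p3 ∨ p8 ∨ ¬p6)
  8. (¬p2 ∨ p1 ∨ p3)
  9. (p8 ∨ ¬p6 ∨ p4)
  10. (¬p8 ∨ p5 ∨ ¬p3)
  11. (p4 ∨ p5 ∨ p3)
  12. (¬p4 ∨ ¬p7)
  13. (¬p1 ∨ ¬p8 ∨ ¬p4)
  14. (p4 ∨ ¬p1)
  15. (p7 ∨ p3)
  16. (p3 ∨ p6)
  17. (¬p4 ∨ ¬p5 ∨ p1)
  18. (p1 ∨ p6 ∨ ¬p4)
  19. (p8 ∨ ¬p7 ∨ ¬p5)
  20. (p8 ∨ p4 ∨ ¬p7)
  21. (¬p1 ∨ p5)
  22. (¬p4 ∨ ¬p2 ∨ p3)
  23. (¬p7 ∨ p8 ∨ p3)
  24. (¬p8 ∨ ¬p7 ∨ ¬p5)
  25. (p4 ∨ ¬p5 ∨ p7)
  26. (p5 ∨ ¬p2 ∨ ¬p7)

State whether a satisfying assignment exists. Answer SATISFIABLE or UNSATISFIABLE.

Try p1 = True.
  then p4 is forced to True.
  then p7 is forced to False.
  then p8 is forced to False.
  then p3 is forced to True.
  then p5 is forced to True.
p2, p6 are now unconstrained; take p2 = True, p6 = False.
So p1=True, p2=True, p3=True, p4=True, p5=True, p6=False, p7=False, p8=False is a satisfying assignment.

SATISFIABLE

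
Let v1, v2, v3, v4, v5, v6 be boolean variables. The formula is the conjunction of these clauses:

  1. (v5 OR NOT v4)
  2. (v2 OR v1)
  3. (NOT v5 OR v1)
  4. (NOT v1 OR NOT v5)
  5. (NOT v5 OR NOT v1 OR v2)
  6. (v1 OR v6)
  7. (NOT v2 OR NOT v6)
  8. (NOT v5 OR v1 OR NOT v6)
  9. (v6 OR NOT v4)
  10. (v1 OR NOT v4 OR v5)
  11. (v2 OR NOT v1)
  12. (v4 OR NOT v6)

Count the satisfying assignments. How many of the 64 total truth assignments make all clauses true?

The models are:
  v1=T v2=T v3=F v4=F v5=F v6=F
  v1=T v2=T v3=T v4=F v5=F v6=F
That's 2 in total.

2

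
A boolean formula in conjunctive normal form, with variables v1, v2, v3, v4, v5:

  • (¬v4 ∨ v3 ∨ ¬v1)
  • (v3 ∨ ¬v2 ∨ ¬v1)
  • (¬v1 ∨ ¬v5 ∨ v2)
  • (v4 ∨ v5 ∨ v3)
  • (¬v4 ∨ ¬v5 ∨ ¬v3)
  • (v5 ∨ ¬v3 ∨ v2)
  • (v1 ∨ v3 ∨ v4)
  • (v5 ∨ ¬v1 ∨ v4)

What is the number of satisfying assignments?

10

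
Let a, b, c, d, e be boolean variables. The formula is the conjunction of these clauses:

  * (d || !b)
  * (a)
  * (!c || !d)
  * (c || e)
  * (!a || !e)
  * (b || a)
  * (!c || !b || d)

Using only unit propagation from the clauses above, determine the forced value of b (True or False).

(a) stands alone — a = True.
(!a || !e) with a = True leaves only !e, so e = False.
From (e || c) and e = False: c = True.
From (!d || !c) and c = True: d = False.
In (!b || d), d is now false; !b must hold, so b = False.

False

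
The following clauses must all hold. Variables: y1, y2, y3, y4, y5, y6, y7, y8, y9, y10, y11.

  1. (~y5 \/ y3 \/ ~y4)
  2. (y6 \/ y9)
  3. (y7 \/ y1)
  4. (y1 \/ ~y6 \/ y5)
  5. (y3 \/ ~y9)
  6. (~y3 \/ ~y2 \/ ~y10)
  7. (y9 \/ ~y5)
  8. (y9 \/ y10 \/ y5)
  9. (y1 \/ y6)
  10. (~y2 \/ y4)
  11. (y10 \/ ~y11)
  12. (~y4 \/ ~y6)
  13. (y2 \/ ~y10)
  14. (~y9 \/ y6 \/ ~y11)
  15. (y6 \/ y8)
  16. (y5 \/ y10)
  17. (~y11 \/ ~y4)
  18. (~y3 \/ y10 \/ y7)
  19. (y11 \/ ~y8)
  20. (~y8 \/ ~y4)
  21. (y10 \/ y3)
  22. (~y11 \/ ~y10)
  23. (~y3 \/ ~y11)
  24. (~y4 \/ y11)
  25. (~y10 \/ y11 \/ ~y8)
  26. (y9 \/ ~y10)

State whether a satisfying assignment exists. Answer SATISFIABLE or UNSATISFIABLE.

Pure literal: y1 appears only positively; assign y1 = True.
Pure literal: y7 appears only positively; assign y7 = True.
Set y2 = False and propagate.
  then y10 is forced to False.
  then y11 is forced to False.
  then y5 is forced to True.
  then y9 is forced to True.
  then y3 is forced to True.
  then y8 is forced to False.
  then y6 is forced to True.
  then y4 is forced to False.
So y1=T, y2=F, y3=T, y4=F, y5=T, y6=T, y7=T, y8=F, y9=T, y10=F, y11=F is a satisfying assignment.

SATISFIABLE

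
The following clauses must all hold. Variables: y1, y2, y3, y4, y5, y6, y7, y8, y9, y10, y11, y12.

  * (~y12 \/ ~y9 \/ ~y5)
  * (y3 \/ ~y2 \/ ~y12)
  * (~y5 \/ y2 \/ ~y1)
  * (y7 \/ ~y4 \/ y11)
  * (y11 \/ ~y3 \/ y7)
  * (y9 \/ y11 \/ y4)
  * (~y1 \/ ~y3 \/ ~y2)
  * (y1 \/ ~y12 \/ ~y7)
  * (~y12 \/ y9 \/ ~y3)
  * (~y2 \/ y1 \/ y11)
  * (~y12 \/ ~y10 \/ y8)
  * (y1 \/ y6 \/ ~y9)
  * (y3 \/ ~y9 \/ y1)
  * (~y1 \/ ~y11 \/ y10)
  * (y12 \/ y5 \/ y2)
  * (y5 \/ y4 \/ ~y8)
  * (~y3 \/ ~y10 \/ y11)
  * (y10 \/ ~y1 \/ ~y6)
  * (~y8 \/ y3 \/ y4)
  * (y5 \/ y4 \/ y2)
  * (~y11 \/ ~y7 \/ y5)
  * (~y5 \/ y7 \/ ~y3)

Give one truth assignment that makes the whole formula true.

y1 = False, y2 = False, y3 = True, y4 = True, y5 = True, y6 = False, y7 = True, y8 = True, y9 = False, y10 = False, y11 = True, y12 = False

Check each clause:
  1. (~y12 \/ ~y5 \/ ~y9) — ~y12 is true.
  2. (~y2 \/ ~y12 \/ y3) — y3 is true.
  3. (y2 \/ ~y1 \/ ~y5) — ~y1 is true.
  4. (~y4 \/ y7 \/ y11) — y11 is true.
  5. (~y3 \/ y7 \/ y11) — y11 is true.
  6. (y9 \/ y11 \/ y4) — y11 is true.
  7. (~y3 \/ ~y2 \/ ~y1) — ~y1 is true.
  8. (y1 \/ ~y12 \/ ~y7) — ~y12 is true.
  9. (~y3 \/ ~y12 \/ y9) — ~y12 is true.
  10. (y1 \/ ~y2 \/ y11) — y11 is true.
  11. (~y10 \/ y8 \/ ~y12) — y8 is true.
  12. (y6 \/ y1 \/ ~y9) — ~y9 is true.
  13. (y1 \/ ~y9 \/ y3) — y3 is true.
  14. (~y1 \/ y10 \/ ~y11) — ~y1 is true.
  15. (y12 \/ y2 \/ y5) — y5 is true.
  16. (y5 \/ ~y8 \/ y4) — y4 is true.
  17. (y11 \/ ~y3 \/ ~y10) — y11 is true.
  18. (y10 \/ ~y6 \/ ~y1) — ~y6 is true.
  19. (~y8 \/ y4 \/ y3) — y3 is true.
  20. (y2 \/ y5 \/ y4) — y4 is true.
  21. (~y11 \/ ~y7 \/ y5) — y5 is true.
  22. (~y5 \/ y7 \/ ~y3) — y7 is true.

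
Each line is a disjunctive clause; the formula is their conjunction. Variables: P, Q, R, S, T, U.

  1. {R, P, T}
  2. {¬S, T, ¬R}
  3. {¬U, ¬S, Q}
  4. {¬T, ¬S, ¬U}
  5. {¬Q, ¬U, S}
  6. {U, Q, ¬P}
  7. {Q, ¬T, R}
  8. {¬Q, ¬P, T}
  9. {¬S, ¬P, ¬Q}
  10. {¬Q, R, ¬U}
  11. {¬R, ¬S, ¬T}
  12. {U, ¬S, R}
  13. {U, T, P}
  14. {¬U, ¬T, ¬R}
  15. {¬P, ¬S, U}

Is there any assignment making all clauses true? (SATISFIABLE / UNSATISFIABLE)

SATISFIABLE

Branch on P: take P = True.
For the remaining variables, Q = False, R = True, S = False, T = False, U = True works.
Every clause has at least one true literal under this assignment.
So P = True, Q = False, R = True, S = False, T = False, U = True is a satisfying assignment.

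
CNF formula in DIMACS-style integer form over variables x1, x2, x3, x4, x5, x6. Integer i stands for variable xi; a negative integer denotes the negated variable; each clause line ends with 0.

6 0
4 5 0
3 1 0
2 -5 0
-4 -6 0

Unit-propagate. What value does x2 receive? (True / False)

(x6) is a unit clause: x6 = True.
From (!x4 || !x6) and x6 = True: x4 = False.
From (x5 || x4) and x4 = False: x5 = True.
(!x5 || x2): since x5 = True, the clause reduces to (x2). x2 = True.

True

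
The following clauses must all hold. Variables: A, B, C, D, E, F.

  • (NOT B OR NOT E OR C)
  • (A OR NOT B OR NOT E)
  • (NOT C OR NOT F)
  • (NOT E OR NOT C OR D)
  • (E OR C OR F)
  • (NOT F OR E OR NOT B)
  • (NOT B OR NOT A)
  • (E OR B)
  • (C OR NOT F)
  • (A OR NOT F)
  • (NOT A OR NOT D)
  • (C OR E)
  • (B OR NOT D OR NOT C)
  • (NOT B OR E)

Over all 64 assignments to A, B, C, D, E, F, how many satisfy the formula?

The models are:
  A=0 B=0 C=0 D=0 E=1 F=0
  A=0 B=0 C=0 D=1 E=1 F=0
  A=1 B=0 C=0 D=0 E=1 F=0
Count: 3.

3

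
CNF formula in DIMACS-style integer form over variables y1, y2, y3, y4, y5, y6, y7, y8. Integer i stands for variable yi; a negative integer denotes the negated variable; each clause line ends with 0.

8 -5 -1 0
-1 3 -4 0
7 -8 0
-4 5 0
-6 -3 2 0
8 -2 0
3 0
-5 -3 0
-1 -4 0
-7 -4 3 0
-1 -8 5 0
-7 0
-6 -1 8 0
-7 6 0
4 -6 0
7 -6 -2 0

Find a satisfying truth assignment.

(y3) is a unit clause, so y3 = True.
Unit propagation: (NOT y5) forces y5 = False.
(NOT y4) is a unit clause, so y4 = False.
The clause (NOT y7) is unit: y7 must be False.
The clause (NOT y8) is unit: y8 must be False.
The clause (NOT y2) is unit: y2 must be False.
The clause (NOT y6) is unit: y6 must be False.
y1 is now unconstrained; take y1 = True.
Every clause has at least one true literal under this assignment.

y1=T, y2=F, y3=T, y4=F, y5=F, y6=F, y7=F, y8=F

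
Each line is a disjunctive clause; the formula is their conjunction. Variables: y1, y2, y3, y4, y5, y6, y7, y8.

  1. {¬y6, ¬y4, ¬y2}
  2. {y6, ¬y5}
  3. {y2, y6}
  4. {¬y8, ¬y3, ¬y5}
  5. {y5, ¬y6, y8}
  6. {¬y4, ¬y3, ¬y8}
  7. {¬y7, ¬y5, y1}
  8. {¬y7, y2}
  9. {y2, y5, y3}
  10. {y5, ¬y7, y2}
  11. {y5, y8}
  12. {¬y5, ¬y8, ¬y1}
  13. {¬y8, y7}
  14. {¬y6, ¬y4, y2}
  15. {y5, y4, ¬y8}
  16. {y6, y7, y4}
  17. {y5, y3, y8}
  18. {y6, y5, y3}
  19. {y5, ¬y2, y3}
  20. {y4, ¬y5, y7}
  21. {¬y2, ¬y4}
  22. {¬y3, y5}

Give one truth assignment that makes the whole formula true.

y1=T, y2=T, y3=F, y4=F, y5=T, y6=T, y7=T, y8=F

Check each clause:
  1. {¬y2, ¬y6, ¬y4} — ¬y4 is true.
  2. {¬y5, y6} — y6 is true.
  3. {y2, y6} — y2 is true.
  4. {¬y5, ¬y8, ¬y3} — ¬y8 is true.
  5. {y5, ¬y6, y8} — y5 is true.
  6. {¬y8, ¬y3, ¬y4} — ¬y8 is true.
  7. {¬y5, ¬y7, y1} — y1 is true.
  8. {¬y7, y2} — y2 is true.
  9. {y5, y2, y3} — y2 is true.
  10. {¬y7, y2, y5} — y2 is true.
  11. {y8, y5} — y5 is true.
  12. {¬y1, ¬y8, ¬y5} — ¬y8 is true.
  13. {¬y8, y7} — ¬y8 is true.
  14. {y2, ¬y6, ¬y4} — y2 is true.
  15. {y4, ¬y8, y5} — ¬y8 is true.
  16. {y7, y6, y4} — y6 is true.
  17. {y3, y5, y8} — y5 is true.
  18. {y6, y5, y3} — y5 is true.
  19. {y5, y3, ¬y2} — y5 is true.
  20. {y7, y4, ¬y5} — y7 is true.
  21. {¬y4, ¬y2} — ¬y4 is true.
  22. {y5, ¬y3} — ¬y3 is true.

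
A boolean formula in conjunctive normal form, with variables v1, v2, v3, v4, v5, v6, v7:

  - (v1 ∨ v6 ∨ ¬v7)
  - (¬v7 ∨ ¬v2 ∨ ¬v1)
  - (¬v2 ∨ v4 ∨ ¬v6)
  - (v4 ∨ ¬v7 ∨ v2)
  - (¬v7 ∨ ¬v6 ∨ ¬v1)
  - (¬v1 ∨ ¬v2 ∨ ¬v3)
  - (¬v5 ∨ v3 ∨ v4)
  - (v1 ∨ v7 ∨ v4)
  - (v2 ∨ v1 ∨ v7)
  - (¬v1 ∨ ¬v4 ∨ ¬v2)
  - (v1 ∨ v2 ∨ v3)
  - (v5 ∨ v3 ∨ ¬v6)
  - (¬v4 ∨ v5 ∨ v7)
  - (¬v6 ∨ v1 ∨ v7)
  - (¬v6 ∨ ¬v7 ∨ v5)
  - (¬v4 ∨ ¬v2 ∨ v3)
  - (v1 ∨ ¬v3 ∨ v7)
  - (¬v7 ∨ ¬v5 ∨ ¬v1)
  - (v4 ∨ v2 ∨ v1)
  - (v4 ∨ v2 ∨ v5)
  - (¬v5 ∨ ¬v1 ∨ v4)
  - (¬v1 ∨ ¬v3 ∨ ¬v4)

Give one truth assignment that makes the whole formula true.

v1 = True, v2 = True, v3 = False, v4 = False, v5 = False, v6 = False, v7 = False

Check each clause:
  1. (v6 ∨ v1 ∨ ¬v7) — ¬v7 is true.
  2. (¬v2 ∨ ¬v7 ∨ ¬v1) — ¬v7 is true.
  3. (v4 ∨ ¬v2 ∨ ¬v6) — ¬v6 is true.
  4. (¬v7 ∨ v4 ∨ v2) — ¬v7 is true.
  5. (¬v6 ∨ ¬v7 ∨ ¬v1) — ¬v7 is true.
  6. (¬v2 ∨ ¬v3 ∨ ¬v1) — ¬v3 is true.
  7. (v4 ∨ v3 ∨ ¬v5) — ¬v5 is true.
  8. (v7 ∨ v1 ∨ v4) — v1 is true.
  9. (v1 ∨ v7 ∨ v2) — v1 is true.
  10. (¬v1 ∨ ¬v4 ∨ ¬v2) — ¬v4 is true.
  11. (v1 ∨ v2 ∨ v3) — v1 is true.
  12. (v5 ∨ v3 ∨ ¬v6) — ¬v6 is true.
  13. (v7 ∨ v5 ∨ ¬v4) — ¬v4 is true.
  14. (v1 ∨ ¬v6 ∨ v7) — v1 is true.
  15. (¬v7 ∨ v5 ∨ ¬v6) — ¬v7 is true.
  16. (v3 ∨ ¬v2 ∨ ¬v4) — ¬v4 is true.
  17. (v7 ∨ ¬v3 ∨ v1) — v1 is true.
  18. (¬v7 ∨ ¬v1 ∨ ¬v5) — ¬v7 is true.
  19. (v1 ∨ v2 ∨ v4) — v1 is true.
  20. (v4 ∨ v5 ∨ v2) — v2 is true.
  21. (¬v1 ∨ v4 ∨ ¬v5) — ¬v5 is true.
  22. (¬v3 ∨ ¬v4 ∨ ¬v1) — ¬v4 is true.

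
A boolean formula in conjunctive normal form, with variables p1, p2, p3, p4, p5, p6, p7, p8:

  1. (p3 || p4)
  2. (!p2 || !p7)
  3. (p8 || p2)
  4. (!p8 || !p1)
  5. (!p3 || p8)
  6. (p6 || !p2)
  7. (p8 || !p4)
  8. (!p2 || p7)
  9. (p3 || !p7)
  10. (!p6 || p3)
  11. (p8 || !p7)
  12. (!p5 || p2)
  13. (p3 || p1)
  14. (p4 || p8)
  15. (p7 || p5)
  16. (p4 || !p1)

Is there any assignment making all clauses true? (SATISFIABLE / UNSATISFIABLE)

SATISFIABLE

Branch on p1: take p1 = False.
  then p3 is forced to True.
  then p8 is forced to True.
Set p2 = False and propagate.
  then p5 is forced to False.
  then p7 is forced to True.
p4, p6 are now unconstrained; take p4 = False, p6 = True.
Every clause has at least one true literal under this assignment.
So p1=0, p2=0, p3=1, p4=0, p5=0, p6=1, p7=1, p8=1 is a satisfying assignment.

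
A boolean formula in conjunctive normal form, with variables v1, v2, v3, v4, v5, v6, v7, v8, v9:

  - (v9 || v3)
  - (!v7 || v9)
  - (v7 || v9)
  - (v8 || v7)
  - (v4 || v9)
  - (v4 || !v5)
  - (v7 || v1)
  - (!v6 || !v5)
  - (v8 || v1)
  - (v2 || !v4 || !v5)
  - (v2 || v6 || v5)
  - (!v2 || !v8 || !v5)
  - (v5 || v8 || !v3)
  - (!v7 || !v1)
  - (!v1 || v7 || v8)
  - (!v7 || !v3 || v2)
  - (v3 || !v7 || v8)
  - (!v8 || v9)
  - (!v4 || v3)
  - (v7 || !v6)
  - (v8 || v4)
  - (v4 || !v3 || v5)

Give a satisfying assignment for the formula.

Pure literal: v9 appears only positively; assign v9 = True.
Branch on v1: take v1 = False.
  then v7 is forced to True.
  then v8 is forced to True.
Try v2 = False.
  then v3 is forced to False.
  then v4 is forced to False.
  then v5 is forced to False.
  then v6 is forced to True.
Check each clause:
  1. (v3 || v9) — v9 is true.
  2. (v9 || !v7) — v9 is true.
  3. (v9 || v7) — v9 is true.
  4. (v8 || v7) — v8 is true.
  5. (v9 || v4) — v9 is true.
  6. (!v5 || v4) — !v5 is true.
  7. (v7 || v1) — v7 is true.
  8. (!v5 || !v6) — !v5 is true.
  9. (v1 || v8) — v8 is true.
  10. (!v5 || v2 || !v4) — !v5 is true.
  11. (v5 || v6 || v2) — v6 is true.
  12. (!v2 || !v5 || !v8) — !v5 is true.
  13. (!v3 || v5 || v8) — v8 is true.
  14. (!v1 || !v7) — !v1 is true.
  15. (!v1 || v8 || v7) — v8 is true.
  16. (!v3 || v2 || !v7) — !v3 is true.
  17. (v8 || !v7 || v3) — v8 is true.
  18. (v9 || !v8) — v9 is true.
  19. (v3 || !v4) — !v4 is true.
  20. (!v6 || v7) — v7 is true.
  21. (v8 || v4) — v8 is true.
  22. (v4 || v5 || !v3) — !v3 is true.

v1=False  v2=False  v3=False  v4=False  v5=False  v6=True  v7=True  v8=True  v9=True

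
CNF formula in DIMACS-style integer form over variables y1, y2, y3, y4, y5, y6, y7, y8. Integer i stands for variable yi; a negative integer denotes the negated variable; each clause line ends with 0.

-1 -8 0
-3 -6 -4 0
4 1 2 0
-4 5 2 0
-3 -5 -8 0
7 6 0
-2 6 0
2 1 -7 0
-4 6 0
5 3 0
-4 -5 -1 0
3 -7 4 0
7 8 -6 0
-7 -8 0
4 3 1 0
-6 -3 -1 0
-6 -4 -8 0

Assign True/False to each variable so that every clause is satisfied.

y1=F, y2=T, y3=T, y4=F, y5=F, y6=T, y7=T, y8=F

Branch on y1: take y1 = False.
Try y2 = True.
  then y6 is forced to True.
The remaining clauses are satisfied by y3 = True, y4 = False, y5 = False, y7 = True, y8 = False.
Check each clause:
  1. (!y8 || !y1) — !y8 is true.
  2. (!y3 || !y4 || !y6) — !y4 is true.
  3. (y1 || y2 || y4) — y2 is true.
  4. (!y4 || y5 || y2) — y2 is true.
  5. (!y5 || !y3 || !y8) — !y8 is true.
  6. (y7 || y6) — y6 is true.
  7. (y6 || !y2) — y6 is true.
  8. (y1 || y2 || !y7) — y2 is true.
  9. (!y4 || y6) — !y4 is true.
  10. (y5 || y3) — y3 is true.
  11. (!y4 || !y5 || !y1) — !y5 is true.
  12. (y3 || y4 || !y7) — y3 is true.
  13. (y7 || y8 || !y6) — y7 is true.
  14. (!y8 || !y7) — !y8 is true.
  15. (y1 || y3 || y4) — y3 is true.
  16. (!y1 || !y3 || !y6) — !y1 is true.
  17. (!y4 || !y8 || !y6) — !y8 is true.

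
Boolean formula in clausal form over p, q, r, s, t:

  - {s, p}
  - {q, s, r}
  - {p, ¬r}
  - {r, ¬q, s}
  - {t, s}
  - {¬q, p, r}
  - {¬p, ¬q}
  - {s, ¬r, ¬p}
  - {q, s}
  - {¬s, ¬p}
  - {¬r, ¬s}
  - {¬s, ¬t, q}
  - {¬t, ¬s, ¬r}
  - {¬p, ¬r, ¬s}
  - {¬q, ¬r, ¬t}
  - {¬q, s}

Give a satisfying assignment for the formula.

p = False, q = False, r = False, s = True, t = False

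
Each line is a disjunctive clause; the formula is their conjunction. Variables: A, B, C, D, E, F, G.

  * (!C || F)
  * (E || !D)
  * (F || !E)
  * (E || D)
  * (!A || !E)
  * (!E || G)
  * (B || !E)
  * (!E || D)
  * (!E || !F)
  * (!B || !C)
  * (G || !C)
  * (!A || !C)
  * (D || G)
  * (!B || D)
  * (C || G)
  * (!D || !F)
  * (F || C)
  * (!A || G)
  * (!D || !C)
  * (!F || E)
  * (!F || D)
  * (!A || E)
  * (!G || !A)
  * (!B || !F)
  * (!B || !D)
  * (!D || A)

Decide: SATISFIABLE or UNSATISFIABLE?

D = True:
  propagation gives E=True, F=True; an empty clause results — contradiction.
D = False:
  propagation gives E=True; an empty clause results — contradiction.
Every branch closes, so no satisfying assignment exists.

UNSATISFIABLE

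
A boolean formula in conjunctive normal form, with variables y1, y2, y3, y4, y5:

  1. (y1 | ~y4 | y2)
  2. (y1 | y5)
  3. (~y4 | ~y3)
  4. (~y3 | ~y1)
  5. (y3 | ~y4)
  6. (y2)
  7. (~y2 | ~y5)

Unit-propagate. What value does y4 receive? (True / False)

False

Unit clause (y2) sets y2 = True.
In (~y5 | ~y2), ~y2 is now false; ~y5 must hold, so y5 = False.
(y5 | y1) with y5 = False leaves only y1, so y1 = True.
In (~y3 | ~y1), ~y1 is now false; ~y3 must hold, so y3 = False.
(y3 | ~y4) with y3 = False leaves only ~y4, so y4 = False.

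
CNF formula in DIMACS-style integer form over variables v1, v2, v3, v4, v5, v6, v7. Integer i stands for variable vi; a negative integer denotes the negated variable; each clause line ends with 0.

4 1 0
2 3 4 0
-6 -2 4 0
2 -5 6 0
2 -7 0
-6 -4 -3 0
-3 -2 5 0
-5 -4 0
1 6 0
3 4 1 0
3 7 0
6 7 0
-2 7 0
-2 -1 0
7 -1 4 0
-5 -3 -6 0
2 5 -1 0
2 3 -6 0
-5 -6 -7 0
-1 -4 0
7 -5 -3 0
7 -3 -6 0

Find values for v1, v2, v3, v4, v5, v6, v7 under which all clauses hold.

v1 = F, v2 = T, v3 = F, v4 = T, v5 = F, v6 = T, v7 = T

Try v1 = False.
  then v4 is forced to True.
  then v5 is forced to False.
  then v6 is forced to True.
  then v3 is forced to False.
  then v7 is forced to True.
  then v2 is forced to True.
Every clause has at least one true literal under this assignment.
Check each clause:
  1. (v4 OR v1) — v4 is true.
  2. (v2 OR v4 OR v3) — v2 is true.
  3. (NOT v2 OR NOT v6 OR v4) — v4 is true.
  4. (NOT v5 OR v2 OR v6) — v2 is true.
  5. (NOT v7 OR v2) — v2 is true.
  6. (NOT v6 OR NOT v4 OR NOT v3) — NOT v3 is true.
  7. (NOT v2 OR v5 OR NOT v3) — NOT v3 is true.
  8. (NOT v5 OR NOT v4) — NOT v5 is true.
  9. (v6 OR v1) — v6 is true.
  10. (v1 OR v4 OR v3) — v4 is true.
  11. (v7 OR v3) — v7 is true.
  12. (v7 OR v6) — v6 is true.
  13. (NOT v2 OR v7) — v7 is true.
  14. (NOT v1 OR NOT v2) — NOT v1 is true.
  15. (v4 OR NOT v1 OR v7) — v4 is true.
  16. (NOT v6 OR NOT v3 OR NOT v5) — NOT v5 is true.
  17. (NOT v1 OR v2 OR v5) — v2 is true.
  18. (NOT v6 OR v3 OR v2) — v2 is true.
  19. (NOT v6 OR NOT v7 OR NOT v5) — NOT v5 is true.
  20. (NOT v1 OR NOT v4) — NOT v1 is true.
  21. (NOT v3 OR NOT v5 OR v7) — NOT v5 is true.
  22. (NOT v6 OR NOT v3 OR v7) — NOT v3 is true.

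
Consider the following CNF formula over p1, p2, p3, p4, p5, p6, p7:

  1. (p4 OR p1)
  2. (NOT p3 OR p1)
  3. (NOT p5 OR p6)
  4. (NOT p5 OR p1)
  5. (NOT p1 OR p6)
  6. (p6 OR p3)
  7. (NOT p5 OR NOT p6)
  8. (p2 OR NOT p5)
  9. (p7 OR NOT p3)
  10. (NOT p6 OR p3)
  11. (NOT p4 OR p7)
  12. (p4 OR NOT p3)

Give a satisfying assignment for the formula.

p1 = T, p2 = F, p3 = T, p4 = T, p5 = F, p6 = T, p7 = T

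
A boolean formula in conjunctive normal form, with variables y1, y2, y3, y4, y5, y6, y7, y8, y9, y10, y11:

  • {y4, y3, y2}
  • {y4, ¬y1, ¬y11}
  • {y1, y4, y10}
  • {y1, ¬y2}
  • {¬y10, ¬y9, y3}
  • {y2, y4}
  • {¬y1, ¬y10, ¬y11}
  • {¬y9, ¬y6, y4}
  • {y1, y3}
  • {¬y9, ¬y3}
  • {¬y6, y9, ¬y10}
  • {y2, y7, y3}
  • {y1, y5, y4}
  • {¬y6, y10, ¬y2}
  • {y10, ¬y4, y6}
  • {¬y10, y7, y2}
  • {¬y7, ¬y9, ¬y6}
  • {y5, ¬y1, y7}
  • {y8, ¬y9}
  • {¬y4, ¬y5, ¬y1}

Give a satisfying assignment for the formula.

y1=False  y2=False  y3=True  y4=True  y5=False  y6=True  y7=True  y8=False  y9=False  y10=False  y11=False

y11 occurs only negated in the remaining clauses — set y11 = False.
Branch on y1: take y1 = False.
  then y2 is forced to False.
  then y4 is forced to True.
  then y3 is forced to True.
  then y9 is forced to False.
For the remaining variables, y5 = False, y6 = True, y7 = True, y8 = False, y10 = False works.
Every clause has at least one true literal under this assignment.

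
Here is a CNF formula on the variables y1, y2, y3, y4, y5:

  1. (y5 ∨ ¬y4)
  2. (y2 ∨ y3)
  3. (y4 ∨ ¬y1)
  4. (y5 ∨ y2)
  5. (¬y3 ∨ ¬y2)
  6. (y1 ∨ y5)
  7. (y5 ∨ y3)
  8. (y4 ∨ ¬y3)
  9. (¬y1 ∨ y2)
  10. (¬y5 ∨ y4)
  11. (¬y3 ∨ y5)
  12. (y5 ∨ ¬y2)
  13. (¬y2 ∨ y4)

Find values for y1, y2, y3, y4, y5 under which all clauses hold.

Branch on y1: take y1 = False.
  then y5 is forced to True.
  then y4 is forced to True.
Set y2 = False and propagate.
  then y3 is forced to True.

y1=F, y2=F, y3=T, y4=T, y5=T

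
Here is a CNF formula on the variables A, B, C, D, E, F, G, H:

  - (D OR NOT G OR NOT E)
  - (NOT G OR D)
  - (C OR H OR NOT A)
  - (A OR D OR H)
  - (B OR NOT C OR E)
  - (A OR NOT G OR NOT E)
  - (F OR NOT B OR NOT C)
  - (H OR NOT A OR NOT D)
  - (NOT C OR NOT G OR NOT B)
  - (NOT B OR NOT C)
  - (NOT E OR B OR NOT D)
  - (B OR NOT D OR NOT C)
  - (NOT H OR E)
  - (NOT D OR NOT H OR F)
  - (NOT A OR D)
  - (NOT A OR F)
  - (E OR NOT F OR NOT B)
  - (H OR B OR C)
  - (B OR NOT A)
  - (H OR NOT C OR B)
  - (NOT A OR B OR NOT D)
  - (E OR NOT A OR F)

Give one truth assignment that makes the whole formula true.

A=F, B=T, C=F, D=T, E=T, F=T, G=F, H=T

Check each clause:
  1. (NOT E OR D OR NOT G) — NOT G is true.
  2. (D OR NOT G) — NOT G is true.
  3. (H OR C OR NOT A) — H is true.
  4. (D OR H OR A) — H is true.
  5. (B OR NOT C OR E) — B is true.
  6. (A OR NOT E OR NOT G) — NOT G is true.
  7. (F OR NOT C OR NOT B) — NOT C is true.
  8. (NOT A OR NOT D OR H) — H is true.
  9. (NOT C OR NOT B OR NOT G) — NOT G is true.
  10. (NOT B OR NOT C) — NOT C is true.
  11. (NOT E OR NOT D OR B) — B is true.
  12. (B OR NOT D OR NOT C) — B is true.
  13. (NOT H OR E) — E is true.
  14. (F OR NOT H OR NOT D) — F is true.
  15. (D OR NOT A) — D is true.
  16. (NOT A OR F) — NOT A is true.
  17. (NOT F OR E OR NOT B) — E is true.
  18. (H OR B OR C) — H is true.
  19. (NOT A OR B) — B is true.
  20. (B OR H OR NOT C) — H is true.
  21. (NOT D OR NOT A OR B) — B is true.
  22. (F OR NOT A OR E) — E is true.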